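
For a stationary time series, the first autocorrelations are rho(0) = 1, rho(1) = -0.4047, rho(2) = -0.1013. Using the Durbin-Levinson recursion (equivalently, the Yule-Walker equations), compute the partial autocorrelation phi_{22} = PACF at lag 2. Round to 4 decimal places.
\phi_{22} = -0.3170

The PACF at lag k is phi_{kk}, the last component of the solution
to the Yule-Walker system G_k phi = r_k where
  (G_k)_{ij} = rho(|i - j|), (r_k)_i = rho(i), i,j = 1..k.
Equivalently, Durbin-Levinson gives phi_{kk} iteratively:
  phi_{11} = rho(1)
  phi_{kk} = [rho(k) - sum_{j=1..k-1} phi_{k-1,j} rho(k-j)]
            / [1 - sum_{j=1..k-1} phi_{k-1,j} rho(j)],
  phi_{k,j} = phi_{k-1,j} - phi_{kk} phi_{k-1,k-j},  j = 1..k-1.
Step k = 1:
  phi_11 = rho(1) = -0.4047.
Step k = 2:
  phi_22 = [rho(2) - phi_11 rho(1)] / [1 - phi_11 rho(1)] = [-0.1013 - (-0.4047)(-0.4047)] / [1 - (-0.4047)(-0.4047)]
         = -0.26508209 / 0.83621791 = -0.317.
Therefore phi_{22} = -0.3170.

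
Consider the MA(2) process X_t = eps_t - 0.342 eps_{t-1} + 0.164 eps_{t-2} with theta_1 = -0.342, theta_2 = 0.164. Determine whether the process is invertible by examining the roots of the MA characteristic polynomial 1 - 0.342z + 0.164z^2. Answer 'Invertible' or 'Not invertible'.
\text{Invertible}

The MA(q) characteristic polynomial is P(z) = 1 - 0.342z + 0.164z^2.
Invertibility requires all roots to lie outside the unit circle, i.e. |z| > 1 for every root.
Set 1 + (-0.342) z + (0.164) z^2 = 0, i.e. a z^2 + b z + c = 0 with a = 0.164, b = -0.342, c = 1.
Discriminant D = b^2 - 4ac = (-0.342)^2 - 4*(0.164)*1 = 0.116964 - (0.656) = -0.539036.
D < 0, so the roots are the complex-conjugate pair z = (-b +/- i sqrt(-D)) / (2a) = 1.0427 +/- 2.2384i.
For a conjugate pair |z|^2 = z * conj(z) = (product of roots) = c/a = 1/(0.164) = 6.097561, so |z| = sqrt(6.097561) = 2.4693 for both roots.
Moduli of all roots: 2.4693, 2.4693.
All moduli strictly greater than 1? Yes.
Verdict: Invertible.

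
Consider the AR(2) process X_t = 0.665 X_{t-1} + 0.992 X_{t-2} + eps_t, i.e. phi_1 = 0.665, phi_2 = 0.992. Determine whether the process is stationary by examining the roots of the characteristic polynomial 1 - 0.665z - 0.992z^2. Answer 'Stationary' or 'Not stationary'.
\text{Not stationary}

The AR(p) characteristic polynomial is P(z) = 1 - 0.665z - 0.992z^2.
Stationarity requires all roots to lie outside the unit circle, i.e. |z| > 1 for every root.
Set 1 + (-0.665) z + (-0.992) z^2 = 0, i.e. a z^2 + b z + c = 0 with a = -0.992, b = -0.665, c = 1.
Discriminant D = b^2 - 4ac = (-0.665)^2 - 4*(-0.992)*1 = 0.442225 - (-3.968) = 4.410225.
D >= 0, so the roots are real: z = (-b +/- sqrt(D)) / (2a) = (0.665 +/- 2.100054) / (-1.984).
  z_1 = (0.665 + 2.100054) / (-1.984) = -1.3937,   |z_1| = 1.3937.
  z_2 = (0.665 - 2.100054) / (-1.984) = 0.7233,   |z_2| = 0.7233.
Moduli of all roots: 1.3937, 0.7233.
All moduli strictly greater than 1? No.
Verdict: Not stationary.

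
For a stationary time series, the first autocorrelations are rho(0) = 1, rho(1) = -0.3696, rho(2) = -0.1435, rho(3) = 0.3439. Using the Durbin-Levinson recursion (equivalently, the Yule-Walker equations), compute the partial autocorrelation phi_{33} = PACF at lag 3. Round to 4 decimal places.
\phi_{33} = 0.1990

The PACF at lag k is phi_{kk}, the last component of the solution
to the Yule-Walker system G_k phi = r_k where
  (G_k)_{ij} = rho(|i - j|), (r_k)_i = rho(i), i,j = 1..k.
Equivalently, Durbin-Levinson gives phi_{kk} iteratively:
  phi_{11} = rho(1)
  phi_{kk} = [rho(k) - sum_{j=1..k-1} phi_{k-1,j} rho(k-j)]
            / [1 - sum_{j=1..k-1} phi_{k-1,j} rho(j)],
  phi_{k,j} = phi_{k-1,j} - phi_{kk} phi_{k-1,k-j},  j = 1..k-1.
Step k = 1:
  phi_11 = rho(1) = -0.3696.
Step k = 2:
  phi_22 = [rho(2) - phi_11 rho(1)] / [1 - phi_11 rho(1)] = [-0.1435 - (-0.3696)(-0.3696)] / [1 - (-0.3696)(-0.3696)]
         = -0.28010416 / 0.86339584 = -0.324421.
  Update: phi_21 = phi_11 - phi_22 phi_11 = -0.3696 - (-0.324421)(-0.3696) = -0.489506.
Step k = 3:
  phi_33 = [rho(3) - phi_21 rho(2) - phi_22 rho(1)] / [1 - phi_21 rho(1) - phi_22 rho(2)]
    numerator   = 0.3439 - (-0.489506)(-0.1435) - (-0.324421)(-0.3696) = 0.15374968
    denominator = 1 - (-0.489506)(-0.3696) - (-0.324421)(-0.1435) = 0.77252403
  phi_33 = 0.15374968 / 0.77252403 = 0.199.
Therefore phi_{33} = 0.1990.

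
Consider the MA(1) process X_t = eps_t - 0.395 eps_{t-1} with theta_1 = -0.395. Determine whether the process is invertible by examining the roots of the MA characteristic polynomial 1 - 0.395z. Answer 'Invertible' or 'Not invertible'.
\text{Invertible}

The MA(q) characteristic polynomial is P(z) = 1 - 0.395z.
Invertibility requires all roots to lie outside the unit circle, i.e. |z| > 1 for every root.
This is linear in z: 1 + (-0.395) z = 0  =>  z = -1/(-0.395) = 2.531646,  |z| = 2.531646.
Moduli of all roots: 2.5316.
All moduli strictly greater than 1? Yes.
Verdict: Invertible.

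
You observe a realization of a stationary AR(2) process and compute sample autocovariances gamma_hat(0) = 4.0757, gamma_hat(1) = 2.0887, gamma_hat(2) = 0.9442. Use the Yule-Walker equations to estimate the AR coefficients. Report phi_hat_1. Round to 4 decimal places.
\hat\phi_{1} = 0.5340

The Yule-Walker equations for an AR(p) process read, in matrix form,
  Gamma_p phi = r_p,   with   (Gamma_p)_{ij} = gamma(|i - j|),
                       (r_p)_i = gamma(i),   i,j = 1..p.
Substitute the sample gammas (Toeplitz matrix and right-hand side of size 2):
  Gamma_p = [[4.0757, 2.0887], [2.0887, 4.0757]]
  r_p     = [2.0887, 0.9442]
Written out:
  4.0757 phi_1 + 2.0887 phi_2 = 2.0887
  2.0887 phi_1 + 4.0757 phi_2 = 0.9442
Solve by Cramer's rule:
  det = gamma(0)^2 - gamma(1)^2 = (4.0757)^2 - (2.0887)^2 = 16.61133049 - 4.36266769 = 12.2486628
  phi_hat_1 = [gamma(1) gamma(0) - gamma(1) gamma(2)] / det = [(2.0887)(4.0757) - (2.0887)(0.9442)] / 12.2486628 = 6.54076405 / 12.2486628 = 0.534
  phi_hat_2 = [gamma(0) gamma(2) - gamma(1)^2] / det = [(4.0757)(0.9442) - (2.0887)^2] / 12.2486628 = -0.51439175 / 12.2486628 = -0.042
So phi_hat = [0.5340, -0.0420].
Therefore phi_hat_1 = 0.5340.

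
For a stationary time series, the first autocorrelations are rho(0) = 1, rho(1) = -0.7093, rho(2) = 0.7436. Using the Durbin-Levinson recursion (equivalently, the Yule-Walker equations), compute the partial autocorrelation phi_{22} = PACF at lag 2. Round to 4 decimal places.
\phi_{22} = 0.4840

The PACF at lag k is phi_{kk}, the last component of the solution
to the Yule-Walker system G_k phi = r_k where
  (G_k)_{ij} = rho(|i - j|), (r_k)_i = rho(i), i,j = 1..k.
Equivalently, Durbin-Levinson gives phi_{kk} iteratively:
  phi_{11} = rho(1)
  phi_{kk} = [rho(k) - sum_{j=1..k-1} phi_{k-1,j} rho(k-j)]
            / [1 - sum_{j=1..k-1} phi_{k-1,j} rho(j)],
  phi_{k,j} = phi_{k-1,j} - phi_{kk} phi_{k-1,k-j},  j = 1..k-1.
Step k = 1:
  phi_11 = rho(1) = -0.7093.
Step k = 2:
  phi_22 = [rho(2) - phi_11 rho(1)] / [1 - phi_11 rho(1)] = [0.7436 - (-0.7093)(-0.7093)] / [1 - (-0.7093)(-0.7093)]
         = 0.24049351 / 0.49689351 = 0.484.
Therefore phi_{22} = 0.4840.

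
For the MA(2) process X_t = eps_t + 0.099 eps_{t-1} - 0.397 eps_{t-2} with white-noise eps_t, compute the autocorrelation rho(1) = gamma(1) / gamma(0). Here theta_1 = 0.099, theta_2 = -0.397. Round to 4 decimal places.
\rho(1) = 0.0511

For an MA(q) process with theta_0 = 1, the autocovariance is
  gamma(k) = sigma^2 * sum_{i=0..q-k} theta_i * theta_{i+k},
and rho(k) = gamma(k) / gamma(0). Sigma^2 cancels.
  numerator   = (1)*(0.099) + (0.099)*(-0.397) = 0.059697.
  denominator = (1)^2 + (0.099)^2 + (-0.397)^2 = 1.16741.
  rho(1) = 0.059697 / 1.16741 = 0.0511.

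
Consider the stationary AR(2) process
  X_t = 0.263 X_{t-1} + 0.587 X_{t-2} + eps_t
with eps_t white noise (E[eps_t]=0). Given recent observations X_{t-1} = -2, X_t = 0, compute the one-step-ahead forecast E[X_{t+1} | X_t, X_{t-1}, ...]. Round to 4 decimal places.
E[X_{t+1} \mid \mathcal F_t] = -1.1740

For an AR(p) model X_t = c + sum_i phi_i X_{t-i} + eps_t, the
one-step-ahead conditional mean is
  E[X_{t+1} | X_t, ...] = c + sum_i phi_i X_{t+1-i}.
Substitute known values:
  E[X_{t+1} | ...] = (0.263) * (0) + (0.587) * (-2)
                   = -1.1740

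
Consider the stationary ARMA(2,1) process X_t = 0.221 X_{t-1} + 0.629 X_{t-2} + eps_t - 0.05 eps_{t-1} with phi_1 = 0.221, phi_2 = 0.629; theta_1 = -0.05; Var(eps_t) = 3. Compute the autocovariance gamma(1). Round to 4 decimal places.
\gamma(1) = 3.9174

Multiply the model equation by X_{t-k} and take expectations. With theta_0 = psi_0 = 1 and psi_j the MA(infinity) weights, this gives
  gamma(k) - sum_i phi_i gamma(k-i) = c_k,
  c_k = sigma^2 * sum_{j=k..q} theta_j psi_{j-k}   (c_k = 0 for k > q),
using gamma(-m) = gamma(m).
psi-weights needed (psi_j = theta_j + sum_i phi_i psi_{j-i}):
  psi_1 = theta_1 + phi_1 = -0.05 + (0.221) = 0.171
Right-hand sides:
  c_0 = sigma^2 (1 + theta_1 psi_1) = 3 * (1 + (-0.05)(0.171)) = 3 * 0.99145 = 2.97435
  c_1 = sigma^2 theta_1 = 3 * (-0.05) = -0.15
  c_2 = 0
Equations for k = 0, 1, 2 (AR order 2, c_2 = 0):
  (E0) gamma(0) = phi_1 gamma(1) + phi_2 gamma(2) + c_0
  (E1) gamma(1) = phi_1 gamma(0) + phi_2 gamma(1) + c_1
  (E2) gamma(2) = phi_1 gamma(1) + phi_2 gamma(0)
From (E1): gamma(1) = A gamma(0) + B with
  A = phi_1 / (1 - phi_2) = 0.221 / 0.371 = 0.595687,   B = c_1 / (1 - phi_2) = -0.15 / 0.371 = -0.404313.
Insert (E2) into (E0): gamma(0) (1 - phi_2^2) = phi_1 (1 + phi_2) gamma(1) + c_0.
  phi_1 (1 + phi_2) = (0.221)(1.629) = 0.360009,   1 - phi_2^2 = 0.604359.
Replace gamma(1) by A gamma(0) + B and collect gamma(0):
  gamma(0) [0.604359 - (0.360009)(0.595687)] = (0.360009)(-0.404313) + 2.97435
  gamma(0) * 0.389906 = 2.828794
  gamma(0) = 2.828794 / 0.389906 = 7.255062.
  gamma(1) = A gamma(0) + B = (0.595687)(7.255062) + (-0.404313) = 3.917436.
Therefore gamma(1) = 3.9174 (to 4 decimal places).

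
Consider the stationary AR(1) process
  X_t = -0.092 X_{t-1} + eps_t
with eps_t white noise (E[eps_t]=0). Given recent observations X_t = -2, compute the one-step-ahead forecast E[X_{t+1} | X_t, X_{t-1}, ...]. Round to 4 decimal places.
E[X_{t+1} \mid \mathcal F_t] = 0.1840

For an AR(p) model X_t = c + sum_i phi_i X_{t-i} + eps_t, the
one-step-ahead conditional mean is
  E[X_{t+1} | X_t, ...] = c + sum_i phi_i X_{t+1-i}.
Substitute known values:
  E[X_{t+1} | ...] = (-0.092) * (-2)
                   = 0.1840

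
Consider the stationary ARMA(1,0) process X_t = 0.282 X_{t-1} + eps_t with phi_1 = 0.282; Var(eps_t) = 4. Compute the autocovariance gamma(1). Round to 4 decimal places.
\gamma(1) = 1.2255

Multiply the model equation by X_{t-k} and take expectations. With theta_0 = psi_0 = 1 and psi_j the MA(infinity) weights, this gives
  gamma(k) - sum_i phi_i gamma(k-i) = c_k,
  c_k = sigma^2 * sum_{j=k..q} theta_j psi_{j-k}   (c_k = 0 for k > q),
using gamma(-m) = gamma(m).
Pure AR (q = 0): c_0 = sigma^2 = 4, c_k = 0 for k >= 1.
Equations for k = 0 and k = 1 (AR order 1):
  gamma(0) = phi_1 gamma(1) + c_0
  gamma(1) = phi_1 gamma(0) + c_1
Substituting the second into the first: gamma(0) (1 - phi_1^2) = c_0 + phi_1 c_1, so
  gamma(0) = c_0 / (1 - phi_1^2) = 4 / (1 - (0.282)^2) = 4 / 0.920476 = 4.345578.
  gamma(1) = phi_1 gamma(0) = (0.282)(4.345578) = 1.225453.
Therefore gamma(1) = 1.2255 (to 4 decimal places).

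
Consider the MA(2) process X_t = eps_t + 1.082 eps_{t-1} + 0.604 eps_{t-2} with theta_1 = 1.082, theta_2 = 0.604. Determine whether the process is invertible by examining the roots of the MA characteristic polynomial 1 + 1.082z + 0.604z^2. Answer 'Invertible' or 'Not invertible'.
\text{Invertible}

The MA(q) characteristic polynomial is P(z) = 1 + 1.082z + 0.604z^2.
Invertibility requires all roots to lie outside the unit circle, i.e. |z| > 1 for every root.
Set 1 + (1.082) z + (0.604) z^2 = 0, i.e. a z^2 + b z + c = 0 with a = 0.604, b = 1.082, c = 1.
Discriminant D = b^2 - 4ac = (1.082)^2 - 4*(0.604)*1 = 1.170724 - (2.416) = -1.245276.
D < 0, so the roots are the complex-conjugate pair z = (-b +/- i sqrt(-D)) / (2a) = -0.8957 +/- 0.9238i.
For a conjugate pair |z|^2 = z * conj(z) = (product of roots) = c/a = 1/(0.604) = 1.655629, so |z| = sqrt(1.655629) = 1.2867 for both roots.
Moduli of all roots: 1.2867, 1.2867.
All moduli strictly greater than 1? Yes.
Verdict: Invertible.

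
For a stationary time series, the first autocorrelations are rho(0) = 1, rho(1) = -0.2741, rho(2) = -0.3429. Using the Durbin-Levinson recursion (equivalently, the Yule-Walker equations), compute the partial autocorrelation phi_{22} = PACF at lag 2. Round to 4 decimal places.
\phi_{22} = -0.4520

The PACF at lag k is phi_{kk}, the last component of the solution
to the Yule-Walker system G_k phi = r_k where
  (G_k)_{ij} = rho(|i - j|), (r_k)_i = rho(i), i,j = 1..k.
Equivalently, Durbin-Levinson gives phi_{kk} iteratively:
  phi_{11} = rho(1)
  phi_{kk} = [rho(k) - sum_{j=1..k-1} phi_{k-1,j} rho(k-j)]
            / [1 - sum_{j=1..k-1} phi_{k-1,j} rho(j)],
  phi_{k,j} = phi_{k-1,j} - phi_{kk} phi_{k-1,k-j},  j = 1..k-1.
Step k = 1:
  phi_11 = rho(1) = -0.2741.
Step k = 2:
  phi_22 = [rho(2) - phi_11 rho(1)] / [1 - phi_11 rho(1)] = [-0.3429 - (-0.2741)(-0.2741)] / [1 - (-0.2741)(-0.2741)]
         = -0.41803081 / 0.92486919 = -0.452.
Therefore phi_{22} = -0.4520.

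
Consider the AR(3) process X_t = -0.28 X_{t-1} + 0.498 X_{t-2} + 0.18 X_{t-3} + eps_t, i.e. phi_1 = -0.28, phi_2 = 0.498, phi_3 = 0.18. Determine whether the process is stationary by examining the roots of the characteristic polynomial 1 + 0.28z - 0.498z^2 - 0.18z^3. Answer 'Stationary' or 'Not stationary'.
\text{Stationary}

The AR(p) characteristic polynomial is P(z) = 1 + 0.28z - 0.498z^2 - 0.18z^3.
Stationarity requires all roots to lie outside the unit circle, i.e. |z| > 1 for every root.
Degree 3: look for a simple real root z0 first, then factor out (1 - z/z0) and solve the remaining quadratic.
Testing z0 = -2.5: P(-2.5) = 1 + (0.28)(-2.5) + (-0.498)(-2.5)^2 + (-0.18)(-2.5)^3
  = 1 + (-0.7) + (-3.1125) + (2.8125) = 0.  So z_0 = -2.5 is a root, |z_0| = 2.5.
Divide out the factor (1 + 0.4 z) = (1 - z/z0) (since 1/z0 = -0.4):
  P(z) = (1 + 0.4 z)(1 + (-0.12) z + (-0.45) z^2)
  [check: z-coef -0.12 - (-0.4) = 0.28; z^2-coef -0.45 - (-0.4)(-0.12) = -0.498; z^3-coef -(-0.4)(-0.45) = -0.18.]
Remaining roots from the quadratic factor 1 + (-0.12) z + (-0.45) z^2:
  Set 1 + (-0.12) z + (-0.45) z^2 = 0, i.e. a z^2 + b z + c = 0 with a = -0.45, b = -0.12, c = 1.
  Discriminant D = b^2 - 4ac = (-0.12)^2 - 4*(-0.45)*1 = 0.0144 - (-1.8) = 1.8144.
  D >= 0, so the roots are real: z = (-b +/- sqrt(D)) / (2a) = (0.12 +/- 1.346997) / (-0.9).
    z_1 = (0.12 + 1.346997) / (-0.9) = -1.63,   |z_1| = 1.63.
    z_2 = (0.12 - 1.346997) / (-0.9) = 1.3633,   |z_2| = 1.3633.
Moduli of all roots: 2.5000, 1.6300, 1.3633.
All moduli strictly greater than 1? Yes.
Verdict: Stationary.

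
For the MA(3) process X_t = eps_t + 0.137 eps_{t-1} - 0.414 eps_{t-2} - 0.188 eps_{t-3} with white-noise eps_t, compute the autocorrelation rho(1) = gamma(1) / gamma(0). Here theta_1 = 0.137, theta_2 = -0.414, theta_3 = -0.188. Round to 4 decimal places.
\rho(1) = 0.1290

For an MA(q) process with theta_0 = 1, the autocovariance is
  gamma(k) = sigma^2 * sum_{i=0..q-k} theta_i * theta_{i+k},
and rho(k) = gamma(k) / gamma(0). Sigma^2 cancels.
  numerator   = (1)*(0.137) + (0.137)*(-0.414) + (-0.414)*(-0.188) = 0.158114.
  denominator = (1)^2 + (0.137)^2 + (-0.414)^2 + (-0.188)^2 = 1.225509.
  rho(1) = 0.158114 / 1.225509 = 0.1290.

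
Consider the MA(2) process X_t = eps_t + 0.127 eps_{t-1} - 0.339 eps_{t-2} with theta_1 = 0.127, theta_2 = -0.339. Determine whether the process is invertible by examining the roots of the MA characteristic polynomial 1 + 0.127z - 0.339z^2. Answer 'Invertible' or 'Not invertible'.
\text{Invertible}

The MA(q) characteristic polynomial is P(z) = 1 + 0.127z - 0.339z^2.
Invertibility requires all roots to lie outside the unit circle, i.e. |z| > 1 for every root.
Set 1 + (0.127) z + (-0.339) z^2 = 0, i.e. a z^2 + b z + c = 0 with a = -0.339, b = 0.127, c = 1.
Discriminant D = b^2 - 4ac = (0.127)^2 - 4*(-0.339)*1 = 0.016129 - (-1.356) = 1.372129.
D >= 0, so the roots are real: z = (-b +/- sqrt(D)) / (2a) = (-0.127 +/- 1.171379) / (-0.678).
  z_1 = (-0.127 + 1.171379) / (-0.678) = -1.5404,   |z_1| = 1.5404.
  z_2 = (-0.127 - 1.171379) / (-0.678) = 1.915,   |z_2| = 1.915.
Moduli of all roots: 1.5404, 1.9150.
All moduli strictly greater than 1? Yes.
Verdict: Invertible.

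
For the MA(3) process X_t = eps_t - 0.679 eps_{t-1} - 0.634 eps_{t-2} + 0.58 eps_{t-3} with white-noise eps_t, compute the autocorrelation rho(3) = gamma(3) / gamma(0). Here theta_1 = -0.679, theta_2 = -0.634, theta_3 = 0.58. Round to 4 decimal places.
\rho(3) = 0.2637

For an MA(q) process with theta_0 = 1, the autocovariance is
  gamma(k) = sigma^2 * sum_{i=0..q-k} theta_i * theta_{i+k},
and rho(k) = gamma(k) / gamma(0). Sigma^2 cancels.
  numerator   = (1)*(0.58) = 0.58.
  denominator = (1)^2 + (-0.679)^2 + (-0.634)^2 + (0.58)^2 = 2.199397.
  rho(3) = 0.58 / 2.199397 = 0.2637.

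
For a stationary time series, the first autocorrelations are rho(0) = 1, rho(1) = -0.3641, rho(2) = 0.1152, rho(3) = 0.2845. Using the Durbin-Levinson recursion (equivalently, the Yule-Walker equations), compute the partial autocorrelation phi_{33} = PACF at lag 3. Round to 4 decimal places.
\phi_{33} = 0.3690

The PACF at lag k is phi_{kk}, the last component of the solution
to the Yule-Walker system G_k phi = r_k where
  (G_k)_{ij} = rho(|i - j|), (r_k)_i = rho(i), i,j = 1..k.
Equivalently, Durbin-Levinson gives phi_{kk} iteratively:
  phi_{11} = rho(1)
  phi_{kk} = [rho(k) - sum_{j=1..k-1} phi_{k-1,j} rho(k-j)]
            / [1 - sum_{j=1..k-1} phi_{k-1,j} rho(j)],
  phi_{k,j} = phi_{k-1,j} - phi_{kk} phi_{k-1,k-j},  j = 1..k-1.
Step k = 1:
  phi_11 = rho(1) = -0.3641.
Step k = 2:
  phi_22 = [rho(2) - phi_11 rho(1)] / [1 - phi_11 rho(1)] = [0.1152 - (-0.3641)(-0.3641)] / [1 - (-0.3641)(-0.3641)]
         = -0.01736881 / 0.86743119 = -0.020023.
  Update: phi_21 = phi_11 - phi_22 phi_11 = -0.3641 - (-0.020023)(-0.3641) = -0.37139.
Step k = 3:
  phi_33 = [rho(3) - phi_21 rho(2) - phi_22 rho(1)] / [1 - phi_21 rho(1) - phi_22 rho(2)]
    numerator   = 0.2845 - (-0.37139)(0.1152) - (-0.020023)(-0.3641) = 0.31999371
    denominator = 1 - (-0.37139)(-0.3641) - (-0.020023)(0.1152) = 0.86708341
  phi_33 = 0.31999371 / 0.86708341 = 0.369.
Therefore phi_{33} = 0.3690.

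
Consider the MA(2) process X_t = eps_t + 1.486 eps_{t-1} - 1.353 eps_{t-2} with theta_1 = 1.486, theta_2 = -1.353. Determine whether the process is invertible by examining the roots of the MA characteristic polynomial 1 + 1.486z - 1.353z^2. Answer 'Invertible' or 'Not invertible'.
\text{Not invertible}

The MA(q) characteristic polynomial is P(z) = 1 + 1.486z - 1.353z^2.
Invertibility requires all roots to lie outside the unit circle, i.e. |z| > 1 for every root.
Set 1 + (1.486) z + (-1.353) z^2 = 0, i.e. a z^2 + b z + c = 0 with a = -1.353, b = 1.486, c = 1.
Discriminant D = b^2 - 4ac = (1.486)^2 - 4*(-1.353)*1 = 2.208196 - (-5.412) = 7.620196.
D >= 0, so the roots are real: z = (-b +/- sqrt(D)) / (2a) = (-1.486 +/- 2.76047) / (-2.706).
  z_1 = (-1.486 + 2.76047) / (-2.706) = -0.471,   |z_1| = 0.471.
  z_2 = (-1.486 - 2.76047) / (-2.706) = 1.5693,   |z_2| = 1.5693.
Moduli of all roots: 0.4710, 1.5693.
All moduli strictly greater than 1? No.
Verdict: Not invertible.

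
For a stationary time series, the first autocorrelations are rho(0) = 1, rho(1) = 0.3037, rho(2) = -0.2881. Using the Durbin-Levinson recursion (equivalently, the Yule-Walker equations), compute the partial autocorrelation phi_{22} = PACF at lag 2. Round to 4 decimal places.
\phi_{22} = -0.4190

The PACF at lag k is phi_{kk}, the last component of the solution
to the Yule-Walker system G_k phi = r_k where
  (G_k)_{ij} = rho(|i - j|), (r_k)_i = rho(i), i,j = 1..k.
Equivalently, Durbin-Levinson gives phi_{kk} iteratively:
  phi_{11} = rho(1)
  phi_{kk} = [rho(k) - sum_{j=1..k-1} phi_{k-1,j} rho(k-j)]
            / [1 - sum_{j=1..k-1} phi_{k-1,j} rho(j)],
  phi_{k,j} = phi_{k-1,j} - phi_{kk} phi_{k-1,k-j},  j = 1..k-1.
Step k = 1:
  phi_11 = rho(1) = 0.3037.
Step k = 2:
  phi_22 = [rho(2) - phi_11 rho(1)] / [1 - phi_11 rho(1)] = [-0.2881 - (0.3037)(0.3037)] / [1 - (0.3037)(0.3037)]
         = -0.38033369 / 0.90776631 = -0.419.
Therefore phi_{22} = -0.4190.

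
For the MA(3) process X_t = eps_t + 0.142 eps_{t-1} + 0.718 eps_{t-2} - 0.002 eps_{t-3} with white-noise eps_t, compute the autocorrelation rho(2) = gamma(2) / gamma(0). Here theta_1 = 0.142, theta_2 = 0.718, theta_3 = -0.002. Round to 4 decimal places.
\rho(2) = 0.4674

For an MA(q) process with theta_0 = 1, the autocovariance is
  gamma(k) = sigma^2 * sum_{i=0..q-k} theta_i * theta_{i+k},
and rho(k) = gamma(k) / gamma(0). Sigma^2 cancels.
  numerator   = (1)*(0.718) + (0.142)*(-0.002) = 0.717716.
  denominator = (1)^2 + (0.142)^2 + (0.718)^2 + (-0.002)^2 = 1.535692.
  rho(2) = 0.717716 / 1.535692 = 0.4674.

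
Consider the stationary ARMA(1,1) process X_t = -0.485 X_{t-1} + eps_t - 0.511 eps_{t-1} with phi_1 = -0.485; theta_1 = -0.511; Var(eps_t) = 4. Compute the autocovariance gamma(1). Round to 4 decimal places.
\gamma(1) = -6.5004

Multiply the model equation by X_{t-k} and take expectations. With theta_0 = psi_0 = 1 and psi_j the MA(infinity) weights, this gives
  gamma(k) - sum_i phi_i gamma(k-i) = c_k,
  c_k = sigma^2 * sum_{j=k..q} theta_j psi_{j-k}   (c_k = 0 for k > q),
using gamma(-m) = gamma(m).
psi-weights needed (psi_j = theta_j + sum_i phi_i psi_{j-i}):
  psi_1 = theta_1 + phi_1 = -0.511 + (-0.485) = -0.996
Right-hand sides:
  c_0 = sigma^2 (1 + theta_1 psi_1) = 4 * (1 + (-0.511)(-0.996)) = 4 * 1.508956 = 6.035824
  c_1 = sigma^2 theta_1 = 4 * (-0.511) = -2.044
  c_2 = 0
Equations for k = 0 and k = 1 (AR order 1):
  gamma(0) = phi_1 gamma(1) + c_0
  gamma(1) = phi_1 gamma(0) + c_1
Substituting the second into the first: gamma(0) (1 - phi_1^2) = c_0 + phi_1 c_1, so
  gamma(0) = (c_0 + phi_1 c_1) / (1 - phi_1^2) = (6.035824 + (-0.485)(-2.044)) / (1 - (-0.485)^2) = 7.027164 / 0.764775 = 9.188538.
  gamma(1) = phi_1 gamma(0) + c_1 = (-0.485)(9.188538) + (-2.044) = -6.500441.
Therefore gamma(1) = -6.5004 (to 4 decimal places).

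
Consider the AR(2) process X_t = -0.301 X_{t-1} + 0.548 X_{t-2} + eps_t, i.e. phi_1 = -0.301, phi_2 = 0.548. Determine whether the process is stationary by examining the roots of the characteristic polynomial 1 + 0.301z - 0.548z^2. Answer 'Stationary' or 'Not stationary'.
\text{Stationary}

The AR(p) characteristic polynomial is P(z) = 1 + 0.301z - 0.548z^2.
Stationarity requires all roots to lie outside the unit circle, i.e. |z| > 1 for every root.
Set 1 + (0.301) z + (-0.548) z^2 = 0, i.e. a z^2 + b z + c = 0 with a = -0.548, b = 0.301, c = 1.
Discriminant D = b^2 - 4ac = (0.301)^2 - 4*(-0.548)*1 = 0.090601 - (-2.192) = 2.282601.
D >= 0, so the roots are real: z = (-b +/- sqrt(D)) / (2a) = (-0.301 +/- 1.510828) / (-1.096).
  z_1 = (-0.301 + 1.510828) / (-1.096) = -1.1039,   |z_1| = 1.1039.
  z_2 = (-0.301 - 1.510828) / (-1.096) = 1.6531,   |z_2| = 1.6531.
Moduli of all roots: 1.1039, 1.6531.
All moduli strictly greater than 1? Yes.
Verdict: Stationary.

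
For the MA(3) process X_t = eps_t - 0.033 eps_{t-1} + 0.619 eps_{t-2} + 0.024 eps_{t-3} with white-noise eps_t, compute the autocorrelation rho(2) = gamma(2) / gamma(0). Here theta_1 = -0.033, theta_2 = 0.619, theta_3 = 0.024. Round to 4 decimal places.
\rho(2) = 0.4464

For an MA(q) process with theta_0 = 1, the autocovariance is
  gamma(k) = sigma^2 * sum_{i=0..q-k} theta_i * theta_{i+k},
and rho(k) = gamma(k) / gamma(0). Sigma^2 cancels.
  numerator   = (1)*(0.619) + (-0.033)*(0.024) = 0.618208.
  denominator = (1)^2 + (-0.033)^2 + (0.619)^2 + (0.024)^2 = 1.384826.
  rho(2) = 0.618208 / 1.384826 = 0.4464.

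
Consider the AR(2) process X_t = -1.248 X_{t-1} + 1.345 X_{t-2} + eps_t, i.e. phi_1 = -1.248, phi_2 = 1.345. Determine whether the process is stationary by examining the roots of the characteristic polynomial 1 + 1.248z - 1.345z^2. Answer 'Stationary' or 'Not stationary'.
\text{Not stationary}

The AR(p) characteristic polynomial is P(z) = 1 + 1.248z - 1.345z^2.
Stationarity requires all roots to lie outside the unit circle, i.e. |z| > 1 for every root.
Set 1 + (1.248) z + (-1.345) z^2 = 0, i.e. a z^2 + b z + c = 0 with a = -1.345, b = 1.248, c = 1.
Discriminant D = b^2 - 4ac = (1.248)^2 - 4*(-1.345)*1 = 1.557504 - (-5.38) = 6.937504.
D >= 0, so the roots are real: z = (-b +/- sqrt(D)) / (2a) = (-1.248 +/- 2.633914) / (-2.69).
  z_1 = (-1.248 + 2.633914) / (-2.69) = -0.5152,   |z_1| = 0.5152.
  z_2 = (-1.248 - 2.633914) / (-2.69) = 1.4431,   |z_2| = 1.4431.
Moduli of all roots: 0.5152, 1.4431.
All moduli strictly greater than 1? No.
Verdict: Not stationary.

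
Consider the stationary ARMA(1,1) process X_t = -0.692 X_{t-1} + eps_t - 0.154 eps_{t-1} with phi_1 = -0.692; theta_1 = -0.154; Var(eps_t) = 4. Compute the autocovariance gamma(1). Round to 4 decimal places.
\gamma(1) = -7.1855

Multiply the model equation by X_{t-k} and take expectations. With theta_0 = psi_0 = 1 and psi_j the MA(infinity) weights, this gives
  gamma(k) - sum_i phi_i gamma(k-i) = c_k,
  c_k = sigma^2 * sum_{j=k..q} theta_j psi_{j-k}   (c_k = 0 for k > q),
using gamma(-m) = gamma(m).
psi-weights needed (psi_j = theta_j + sum_i phi_i psi_{j-i}):
  psi_1 = theta_1 + phi_1 = -0.154 + (-0.692) = -0.846
Right-hand sides:
  c_0 = sigma^2 (1 + theta_1 psi_1) = 4 * (1 + (-0.154)(-0.846)) = 4 * 1.130284 = 4.521136
  c_1 = sigma^2 theta_1 = 4 * (-0.154) = -0.616
  c_2 = 0
Equations for k = 0 and k = 1 (AR order 1):
  gamma(0) = phi_1 gamma(1) + c_0
  gamma(1) = phi_1 gamma(0) + c_1
Substituting the second into the first: gamma(0) (1 - phi_1^2) = c_0 + phi_1 c_1, so
  gamma(0) = (c_0 + phi_1 c_1) / (1 - phi_1^2) = (4.521136 + (-0.692)(-0.616)) / (1 - (-0.692)^2) = 4.947408 / 0.521136 = 9.493506.
  gamma(1) = phi_1 gamma(0) + c_1 = (-0.692)(9.493506) + (-0.616) = -7.185506.
Therefore gamma(1) = -7.1855 (to 4 decimal places).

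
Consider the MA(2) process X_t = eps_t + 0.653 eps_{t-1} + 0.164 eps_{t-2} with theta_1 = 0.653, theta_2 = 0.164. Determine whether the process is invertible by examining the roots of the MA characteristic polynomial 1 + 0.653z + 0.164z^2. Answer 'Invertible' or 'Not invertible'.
\text{Invertible}

The MA(q) characteristic polynomial is P(z) = 1 + 0.653z + 0.164z^2.
Invertibility requires all roots to lie outside the unit circle, i.e. |z| > 1 for every root.
Set 1 + (0.653) z + (0.164) z^2 = 0, i.e. a z^2 + b z + c = 0 with a = 0.164, b = 0.653, c = 1.
Discriminant D = b^2 - 4ac = (0.653)^2 - 4*(0.164)*1 = 0.426409 - (0.656) = -0.229591.
D < 0, so the roots are the complex-conjugate pair z = (-b +/- i sqrt(-D)) / (2a) = -1.9909 +/- 1.4608i.
For a conjugate pair |z|^2 = z * conj(z) = (product of roots) = c/a = 1/(0.164) = 6.097561, so |z| = sqrt(6.097561) = 2.4693 for both roots.
Moduli of all roots: 2.4693, 2.4693.
All moduli strictly greater than 1? Yes.
Verdict: Invertible.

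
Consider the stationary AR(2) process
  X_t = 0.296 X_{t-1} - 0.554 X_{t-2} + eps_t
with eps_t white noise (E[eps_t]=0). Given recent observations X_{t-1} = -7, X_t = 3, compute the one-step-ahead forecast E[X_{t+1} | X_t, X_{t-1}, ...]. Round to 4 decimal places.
E[X_{t+1} \mid \mathcal F_t] = 4.7660

For an AR(p) model X_t = c + sum_i phi_i X_{t-i} + eps_t, the
one-step-ahead conditional mean is
  E[X_{t+1} | X_t, ...] = c + sum_i phi_i X_{t+1-i}.
Substitute known values:
  E[X_{t+1} | ...] = (0.296) * (3) + (-0.554) * (-7)
                   = 4.7660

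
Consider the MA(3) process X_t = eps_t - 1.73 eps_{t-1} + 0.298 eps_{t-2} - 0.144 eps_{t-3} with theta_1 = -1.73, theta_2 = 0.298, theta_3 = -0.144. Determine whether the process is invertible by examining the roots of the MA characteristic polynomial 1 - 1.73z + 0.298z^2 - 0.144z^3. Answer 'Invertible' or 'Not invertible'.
\text{Not invertible}

The MA(q) characteristic polynomial is P(z) = 1 - 1.73z + 0.298z^2 - 0.144z^3.
Invertibility requires all roots to lie outside the unit circle, i.e. |z| > 1 for every root.
Degree 3: look for a simple real root z0 first, then factor out (1 - z/z0) and solve the remaining quadratic.
Testing z0 = 0.625: P(0.625) = 1 + (-1.73)(0.625) + (0.298)(0.625)^2 + (-0.144)(0.625)^3
  = 1 + (-1.08125) + (0.116406) + (-0.035156) = 0.  So z_0 = 0.625 is a root, |z_0| = 0.625.
Divide out the factor (1 - 1.6 z) = (1 - z/z0) (since 1/z0 = 1.6):
  P(z) = (1 - 1.6 z)(1 + (-0.13) z + (0.09) z^2)
  [check: z-coef -0.13 - (1.6) = -1.73; z^2-coef 0.09 - (1.6)(-0.13) = 0.298; z^3-coef -(1.6)(0.09) = -0.144.]
Remaining roots from the quadratic factor 1 + (-0.13) z + (0.09) z^2:
  Set 1 + (-0.13) z + (0.09) z^2 = 0, i.e. a z^2 + b z + c = 0 with a = 0.09, b = -0.13, c = 1.
  Discriminant D = b^2 - 4ac = (-0.13)^2 - 4*(0.09)*1 = 0.0169 - (0.36) = -0.3431.
  D < 0, so the roots are the complex-conjugate pair z = (-b +/- i sqrt(-D)) / (2a) = 0.7222 +/- 3.2542i.
  For a conjugate pair |z|^2 = z * conj(z) = (product of roots) = c/a = 1/(0.09) = 11.111111, so |z| = sqrt(11.111111) = 3.3333 for both roots.
Moduli of all roots: 0.6250, 3.3333, 3.3333.
All moduli strictly greater than 1? No.
Verdict: Not invertible.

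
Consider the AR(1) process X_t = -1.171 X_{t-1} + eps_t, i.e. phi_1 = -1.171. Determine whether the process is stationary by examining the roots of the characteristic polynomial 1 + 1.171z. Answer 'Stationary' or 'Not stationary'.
\text{Not stationary}

The AR(p) characteristic polynomial is P(z) = 1 + 1.171z.
Stationarity requires all roots to lie outside the unit circle, i.e. |z| > 1 for every root.
This is linear in z: 1 + (1.171) z = 0  =>  z = -1/(1.171) = -0.853971,  |z| = 0.853971.
Moduli of all roots: 0.8540.
All moduli strictly greater than 1? No.
Verdict: Not stationary.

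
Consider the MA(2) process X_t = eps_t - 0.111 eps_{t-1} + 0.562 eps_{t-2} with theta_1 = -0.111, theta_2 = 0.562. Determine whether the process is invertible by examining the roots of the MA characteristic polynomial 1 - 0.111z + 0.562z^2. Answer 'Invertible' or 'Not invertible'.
\text{Invertible}

The MA(q) characteristic polynomial is P(z) = 1 - 0.111z + 0.562z^2.
Invertibility requires all roots to lie outside the unit circle, i.e. |z| > 1 for every root.
Set 1 + (-0.111) z + (0.562) z^2 = 0, i.e. a z^2 + b z + c = 0 with a = 0.562, b = -0.111, c = 1.
Discriminant D = b^2 - 4ac = (-0.111)^2 - 4*(0.562)*1 = 0.012321 - (2.248) = -2.235679.
D < 0, so the roots are the complex-conjugate pair z = (-b +/- i sqrt(-D)) / (2a) = 0.0988 +/- 1.3303i.
For a conjugate pair |z|^2 = z * conj(z) = (product of roots) = c/a = 1/(0.562) = 1.779359, so |z| = sqrt(1.779359) = 1.3339 for both roots.
Moduli of all roots: 1.3339, 1.3339.
All moduli strictly greater than 1? Yes.
Verdict: Invertible.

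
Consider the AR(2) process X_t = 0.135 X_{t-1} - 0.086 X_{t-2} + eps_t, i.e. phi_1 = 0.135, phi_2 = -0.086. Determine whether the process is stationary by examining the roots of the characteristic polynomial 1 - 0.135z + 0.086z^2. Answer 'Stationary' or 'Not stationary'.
\text{Stationary}

The AR(p) characteristic polynomial is P(z) = 1 - 0.135z + 0.086z^2.
Stationarity requires all roots to lie outside the unit circle, i.e. |z| > 1 for every root.
Set 1 + (-0.135) z + (0.086) z^2 = 0, i.e. a z^2 + b z + c = 0 with a = 0.086, b = -0.135, c = 1.
Discriminant D = b^2 - 4ac = (-0.135)^2 - 4*(0.086)*1 = 0.018225 - (0.344) = -0.325775.
D < 0, so the roots are the complex-conjugate pair z = (-b +/- i sqrt(-D)) / (2a) = 0.7849 +/- 3.3184i.
For a conjugate pair |z|^2 = z * conj(z) = (product of roots) = c/a = 1/(0.086) = 11.627907, so |z| = sqrt(11.627907) = 3.41 for both roots.
Moduli of all roots: 3.4100, 3.4100.
All moduli strictly greater than 1? Yes.
Verdict: Stationary.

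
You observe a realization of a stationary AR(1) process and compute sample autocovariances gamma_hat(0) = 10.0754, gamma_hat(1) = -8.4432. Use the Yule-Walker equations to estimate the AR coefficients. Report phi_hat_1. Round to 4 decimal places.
\hat\phi_{1} = -0.8380

The Yule-Walker equations for an AR(p) process read, in matrix form,
  Gamma_p phi = r_p,   with   (Gamma_p)_{ij} = gamma(|i - j|),
                       (r_p)_i = gamma(i),   i,j = 1..p.
Substitute the sample gammas (Toeplitz matrix and right-hand side of size 1):
  Gamma_p = [[10.0754]]
  r_p     = [-8.4432]
With p = 1 this is the single equation gamma(0) phi_1 = gamma(1):
  phi_hat_1 = gamma(1) / gamma(0) = -8.4432 / 10.0754 = -0.8380.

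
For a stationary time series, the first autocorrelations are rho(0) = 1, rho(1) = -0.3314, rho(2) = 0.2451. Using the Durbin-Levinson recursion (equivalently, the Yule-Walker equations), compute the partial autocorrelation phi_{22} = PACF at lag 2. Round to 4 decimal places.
\phi_{22} = 0.1520

The PACF at lag k is phi_{kk}, the last component of the solution
to the Yule-Walker system G_k phi = r_k where
  (G_k)_{ij} = rho(|i - j|), (r_k)_i = rho(i), i,j = 1..k.
Equivalently, Durbin-Levinson gives phi_{kk} iteratively:
  phi_{11} = rho(1)
  phi_{kk} = [rho(k) - sum_{j=1..k-1} phi_{k-1,j} rho(k-j)]
            / [1 - sum_{j=1..k-1} phi_{k-1,j} rho(j)],
  phi_{k,j} = phi_{k-1,j} - phi_{kk} phi_{k-1,k-j},  j = 1..k-1.
Step k = 1:
  phi_11 = rho(1) = -0.3314.
Step k = 2:
  phi_22 = [rho(2) - phi_11 rho(1)] / [1 - phi_11 rho(1)] = [0.2451 - (-0.3314)(-0.3314)] / [1 - (-0.3314)(-0.3314)]
         = 0.13527404 / 0.89017404 = 0.152.
Therefore phi_{22} = 0.1520.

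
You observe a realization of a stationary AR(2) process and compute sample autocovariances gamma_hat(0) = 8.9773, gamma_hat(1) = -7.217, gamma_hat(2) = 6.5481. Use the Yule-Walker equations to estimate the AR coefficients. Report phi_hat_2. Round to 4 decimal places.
\hat\phi_{2} = 0.2350

The Yule-Walker equations for an AR(p) process read, in matrix form,
  Gamma_p phi = r_p,   with   (Gamma_p)_{ij} = gamma(|i - j|),
                       (r_p)_i = gamma(i),   i,j = 1..p.
Substitute the sample gammas (Toeplitz matrix and right-hand side of size 2):
  Gamma_p = [[8.9773, -7.217], [-7.217, 8.9773]]
  r_p     = [-7.217, 6.5481]
Written out:
  8.9773 phi_1 - 7.217 phi_2 = -7.217
  -7.217 phi_1 + 8.9773 phi_2 = 6.5481
Solve by Cramer's rule:
  det = gamma(0)^2 - gamma(1)^2 = (8.9773)^2 - (-7.217)^2 = 80.59191529 - 52.085089 = 28.50682629
  phi_hat_1 = [gamma(1) gamma(0) - gamma(1) gamma(2)] / det = [(-7.217)(8.9773) - (-7.217)(6.5481)] / 28.50682629 = -17.5315364 / 28.50682629 = -0.615
  phi_hat_2 = [gamma(0) gamma(2) - gamma(1)^2] / det = [(8.9773)(6.5481) - (-7.217)^2] / 28.50682629 = 6.69916913 / 28.50682629 = 0.235
So phi_hat = [-0.6150, 0.2350].
Therefore phi_hat_2 = 0.2350.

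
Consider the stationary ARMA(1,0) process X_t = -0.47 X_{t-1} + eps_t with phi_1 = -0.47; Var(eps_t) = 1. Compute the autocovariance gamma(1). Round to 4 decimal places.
\gamma(1) = -0.6033

Multiply the model equation by X_{t-k} and take expectations. With theta_0 = psi_0 = 1 and psi_j the MA(infinity) weights, this gives
  gamma(k) - sum_i phi_i gamma(k-i) = c_k,
  c_k = sigma^2 * sum_{j=k..q} theta_j psi_{j-k}   (c_k = 0 for k > q),
using gamma(-m) = gamma(m).
Pure AR (q = 0): c_0 = sigma^2 = 1, c_k = 0 for k >= 1.
Equations for k = 0 and k = 1 (AR order 1):
  gamma(0) = phi_1 gamma(1) + c_0
  gamma(1) = phi_1 gamma(0) + c_1
Substituting the second into the first: gamma(0) (1 - phi_1^2) = c_0 + phi_1 c_1, so
  gamma(0) = c_0 / (1 - phi_1^2) = 1 / (1 - (-0.47)^2) = 1 / 0.7791 = 1.283532.
  gamma(1) = phi_1 gamma(0) = (-0.47)(1.283532) = -0.60326.
Therefore gamma(1) = -0.6033 (to 4 decimal places).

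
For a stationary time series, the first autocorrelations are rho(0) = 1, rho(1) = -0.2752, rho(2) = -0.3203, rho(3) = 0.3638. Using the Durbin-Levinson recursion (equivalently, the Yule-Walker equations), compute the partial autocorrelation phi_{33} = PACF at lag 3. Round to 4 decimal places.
\phi_{33} = 0.1590

The PACF at lag k is phi_{kk}, the last component of the solution
to the Yule-Walker system G_k phi = r_k where
  (G_k)_{ij} = rho(|i - j|), (r_k)_i = rho(i), i,j = 1..k.
Equivalently, Durbin-Levinson gives phi_{kk} iteratively:
  phi_{11} = rho(1)
  phi_{kk} = [rho(k) - sum_{j=1..k-1} phi_{k-1,j} rho(k-j)]
            / [1 - sum_{j=1..k-1} phi_{k-1,j} rho(j)],
  phi_{k,j} = phi_{k-1,j} - phi_{kk} phi_{k-1,k-j},  j = 1..k-1.
Step k = 1:
  phi_11 = rho(1) = -0.2752.
Step k = 2:
  phi_22 = [rho(2) - phi_11 rho(1)] / [1 - phi_11 rho(1)] = [-0.3203 - (-0.2752)(-0.2752)] / [1 - (-0.2752)(-0.2752)]
         = -0.39603504 / 0.92426496 = -0.428486.
  Update: phi_21 = phi_11 - phi_22 phi_11 = -0.2752 - (-0.428486)(-0.2752) = -0.393119.
Step k = 3:
  phi_33 = [rho(3) - phi_21 rho(2) - phi_22 rho(1)] / [1 - phi_21 rho(1) - phi_22 rho(2)]
    numerator   = 0.3638 - (-0.393119)(-0.3203) - (-0.428486)(-0.2752) = 0.11996435
    denominator = 1 - (-0.393119)(-0.2752) - (-0.428486)(-0.3203) = 0.7545693
  phi_33 = 0.11996435 / 0.7545693 = 0.159.
Therefore phi_{33} = 0.1590.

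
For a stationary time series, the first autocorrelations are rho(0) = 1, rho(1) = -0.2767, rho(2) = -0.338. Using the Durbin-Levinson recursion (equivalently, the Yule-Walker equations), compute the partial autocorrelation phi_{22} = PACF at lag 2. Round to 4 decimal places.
\phi_{22} = -0.4489

The PACF at lag k is phi_{kk}, the last component of the solution
to the Yule-Walker system G_k phi = r_k where
  (G_k)_{ij} = rho(|i - j|), (r_k)_i = rho(i), i,j = 1..k.
Equivalently, Durbin-Levinson gives phi_{kk} iteratively:
  phi_{11} = rho(1)
  phi_{kk} = [rho(k) - sum_{j=1..k-1} phi_{k-1,j} rho(k-j)]
            / [1 - sum_{j=1..k-1} phi_{k-1,j} rho(j)],
  phi_{k,j} = phi_{k-1,j} - phi_{kk} phi_{k-1,k-j},  j = 1..k-1.
Step k = 1:
  phi_11 = rho(1) = -0.2767.
Step k = 2:
  phi_22 = [rho(2) - phi_11 rho(1)] / [1 - phi_11 rho(1)] = [-0.338 - (-0.2767)(-0.2767)] / [1 - (-0.2767)(-0.2767)]
         = -0.41456289 / 0.92343711 = -0.4489.
Therefore phi_{22} = -0.4489.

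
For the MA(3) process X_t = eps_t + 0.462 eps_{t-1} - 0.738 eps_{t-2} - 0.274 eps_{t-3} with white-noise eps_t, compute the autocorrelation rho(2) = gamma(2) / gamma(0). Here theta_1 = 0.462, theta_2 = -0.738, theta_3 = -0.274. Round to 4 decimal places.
\rho(2) = -0.4716

For an MA(q) process with theta_0 = 1, the autocovariance is
  gamma(k) = sigma^2 * sum_{i=0..q-k} theta_i * theta_{i+k},
and rho(k) = gamma(k) / gamma(0). Sigma^2 cancels.
  numerator   = (1)*(-0.738) + (0.462)*(-0.274) = -0.864588.
  denominator = (1)^2 + (0.462)^2 + (-0.738)^2 + (-0.274)^2 = 1.833164.
  rho(2) = -0.864588 / 1.833164 = -0.4716.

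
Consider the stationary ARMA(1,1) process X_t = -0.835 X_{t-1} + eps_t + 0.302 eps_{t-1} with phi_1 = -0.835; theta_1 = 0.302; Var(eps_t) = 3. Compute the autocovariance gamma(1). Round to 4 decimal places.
\gamma(1) = -3.9494

Multiply the model equation by X_{t-k} and take expectations. With theta_0 = psi_0 = 1 and psi_j the MA(infinity) weights, this gives
  gamma(k) - sum_i phi_i gamma(k-i) = c_k,
  c_k = sigma^2 * sum_{j=k..q} theta_j psi_{j-k}   (c_k = 0 for k > q),
using gamma(-m) = gamma(m).
psi-weights needed (psi_j = theta_j + sum_i phi_i psi_{j-i}):
  psi_1 = theta_1 + phi_1 = 0.302 + (-0.835) = -0.533
Right-hand sides:
  c_0 = sigma^2 (1 + theta_1 psi_1) = 3 * (1 + (0.302)(-0.533)) = 3 * 0.839034 = 2.517102
  c_1 = sigma^2 theta_1 = 3 * (0.302) = 0.906
  c_2 = 0
Equations for k = 0 and k = 1 (AR order 1):
  gamma(0) = phi_1 gamma(1) + c_0
  gamma(1) = phi_1 gamma(0) + c_1
Substituting the second into the first: gamma(0) (1 - phi_1^2) = c_0 + phi_1 c_1, so
  gamma(0) = (c_0 + phi_1 c_1) / (1 - phi_1^2) = (2.517102 + (-0.835)(0.906)) / (1 - (-0.835)^2) = 1.760592 / 0.302775 = 5.814853.
  gamma(1) = phi_1 gamma(0) + c_1 = (-0.835)(5.814853) + (0.906) = -3.949402.
Therefore gamma(1) = -3.9494 (to 4 decimal places).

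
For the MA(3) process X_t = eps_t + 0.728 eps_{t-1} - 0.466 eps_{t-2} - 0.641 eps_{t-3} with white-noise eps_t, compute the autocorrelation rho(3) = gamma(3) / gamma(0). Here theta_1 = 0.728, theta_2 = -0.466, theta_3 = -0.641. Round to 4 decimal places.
\rho(3) = -0.2970

For an MA(q) process with theta_0 = 1, the autocovariance is
  gamma(k) = sigma^2 * sum_{i=0..q-k} theta_i * theta_{i+k},
and rho(k) = gamma(k) / gamma(0). Sigma^2 cancels.
  numerator   = (1)*(-0.641) = -0.641.
  denominator = (1)^2 + (0.728)^2 + (-0.466)^2 + (-0.641)^2 = 2.158021.
  rho(3) = -0.641 / 2.158021 = -0.2970.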